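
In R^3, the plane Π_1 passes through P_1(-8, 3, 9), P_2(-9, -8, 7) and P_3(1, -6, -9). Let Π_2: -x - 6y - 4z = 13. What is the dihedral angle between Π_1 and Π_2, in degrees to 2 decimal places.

75.20

P_1P_2 = (-1, -11, -2), P_1P_3 = (9, -9, -18); a normal to Π_1 is P_1P_2 × P_1P_3 = (180, -36, 108).
Using P_1: Π_1 has equation 180x - 36y + 108z = -576.
cos θ = |n₁·n₂| / (|n₁||n₂|) = |-396| / (√45360 · √53).
θ = arccos(0.25540) ≈ 75.20°.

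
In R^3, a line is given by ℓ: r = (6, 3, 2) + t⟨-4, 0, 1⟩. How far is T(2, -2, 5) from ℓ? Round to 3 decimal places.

Taking (6, 3, 2) on ℓ with direction v = (-4, 0, 1): w = T − (6, 3, 2) = (-4, -5, 3), and w × v = (-5, -8, -20).
Distance = |w × v| / |v| = √489 / √17 ≈ 5.363.

5.363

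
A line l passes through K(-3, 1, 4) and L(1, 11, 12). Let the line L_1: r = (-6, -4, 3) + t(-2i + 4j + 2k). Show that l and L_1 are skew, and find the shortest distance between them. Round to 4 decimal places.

2.6726

A direction vector for l is L − K = (4, 10, 8).
Common perpendicular direction n = (4, 10, 8) × (-2, 4, 2) = (-12, -24, 36).
With w = (-6, -4, 3) − (-3, 1, 4) = (-3, -5, -1), w · n = 120.
Since n ≠ 0 the lines are not parallel, and w · n = 120 ≠ 0 so they do not intersect; hence they are skew.
Distance = |w · n| / |n| = |120| / √2016 ≈ 2.6726.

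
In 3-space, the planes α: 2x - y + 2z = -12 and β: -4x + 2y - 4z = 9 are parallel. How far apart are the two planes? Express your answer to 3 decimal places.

2.500

Rescale β by 1/(-2): 2x - y + 2z = -9/2. Then distance = |-12 − (-9/2)| / √9 ≈ 2.500.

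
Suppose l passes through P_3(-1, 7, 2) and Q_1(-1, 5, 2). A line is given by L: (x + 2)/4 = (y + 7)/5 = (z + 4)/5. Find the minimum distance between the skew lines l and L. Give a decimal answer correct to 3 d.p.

A direction vector for l is Q_1 − P_3 = (0, -2, 0).
L has direction (4, 5, 5) through (-2, -7, -4).
Common perpendicular direction n = (0, -2, 0) × (4, 5, 5) = (-10, 0, 8).
With w = (-2, -7, -4) − (-1, 7, 2) = (-1, -14, -6), w · n = -38.
Distance = |w · n| / |n| = |-38| / √164 ≈ 2.967.

2.967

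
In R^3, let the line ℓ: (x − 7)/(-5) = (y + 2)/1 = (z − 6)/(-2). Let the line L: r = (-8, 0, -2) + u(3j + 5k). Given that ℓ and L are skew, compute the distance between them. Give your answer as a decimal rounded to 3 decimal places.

0.160

ℓ has direction (-5, 1, -2) through (7, -2, 6).
Common perpendicular direction n = (-5, 1, -2) × (0, 3, 5) = (11, 25, -15).
With w = (-8, 0, -2) − (7, -2, 6) = (-15, 2, -8), w · n = 5.
Distance = |w · n| / |n| = |5| / √971 ≈ 0.160.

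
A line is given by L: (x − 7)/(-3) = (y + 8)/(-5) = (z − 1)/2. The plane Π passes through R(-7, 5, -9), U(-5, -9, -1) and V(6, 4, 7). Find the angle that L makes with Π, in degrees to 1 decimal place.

21.2

L has direction (-3, -5, 2) through (7, -8, 1).
RU = (2, -14, 8), RV = (13, -1, 16); a normal to Π is RU × RV = (-216, 72, 180).
Using R: Π has equation -216x + 72y + 180z = 252.
sin θ = |n·v| / (|n||v|) = |648| / (√84240 · √38) = 0.36218.
θ ≈ 21.2°.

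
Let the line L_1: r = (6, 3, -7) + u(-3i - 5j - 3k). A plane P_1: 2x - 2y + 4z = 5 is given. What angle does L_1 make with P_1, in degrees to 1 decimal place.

14.4

sin θ = |n·v| / (|n||v|) = |-8| / (√24 · √43) = 0.24903.
θ ≈ 14.4°.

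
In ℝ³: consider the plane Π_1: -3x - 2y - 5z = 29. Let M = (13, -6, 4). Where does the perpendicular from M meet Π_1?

(7, -10, -6)

Foot = M − λn with λ = (n·M − d)/|n|² = (-47 − 29)/38 = -2.
Foot = (13, -6, 4) − (-2)·(-3, -2, -5) = (7, -10, -6).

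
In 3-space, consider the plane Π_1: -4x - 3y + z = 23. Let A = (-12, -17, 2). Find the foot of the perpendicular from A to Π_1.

Foot = A − λn with λ = (n·A − d)/|n|² = (101 − 23)/26 = 3.
Foot = (-12, -17, 2) − 3·(-4, -3, 1) = (0, -8, -1).

(0, -8, -1)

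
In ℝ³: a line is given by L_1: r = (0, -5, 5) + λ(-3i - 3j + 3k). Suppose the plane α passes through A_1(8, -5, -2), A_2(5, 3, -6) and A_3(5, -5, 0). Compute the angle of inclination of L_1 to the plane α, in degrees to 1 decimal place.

A_1A_2 = (-3, 8, -4), A_1A_3 = (-3, 0, 2); a normal to α is A_1A_2 × A_1A_3 = (16, 18, 24).
Using A_1: α has equation 16x + 18y + 24z = -10.
sin θ = |n·v| / (|n||v|) = |-30| / (√1156 · √27) = 0.16981.
θ ≈ 9.8°.

9.8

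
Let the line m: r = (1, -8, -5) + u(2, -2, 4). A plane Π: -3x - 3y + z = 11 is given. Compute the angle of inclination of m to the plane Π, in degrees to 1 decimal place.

10.8

sin θ = |n·v| / (|n||v|) = |4| / (√19 · √24) = 0.18732.
θ ≈ 10.8°.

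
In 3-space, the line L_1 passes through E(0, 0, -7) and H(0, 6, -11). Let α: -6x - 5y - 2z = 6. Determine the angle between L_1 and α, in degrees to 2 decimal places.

A direction vector for L_1 is H − E = (0, 6, -4).
sin θ = |n·v| / (|n||v|) = |-22| / (√65 · √52) = 0.37841.
θ ≈ 22.24°.

22.24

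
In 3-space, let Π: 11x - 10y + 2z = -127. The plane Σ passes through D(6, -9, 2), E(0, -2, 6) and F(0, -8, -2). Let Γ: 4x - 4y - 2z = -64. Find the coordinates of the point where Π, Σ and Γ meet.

(-9, 4, 6)

DE = (-6, 7, 4), DF = (-6, 1, -4); a normal to Σ is DE × DF = (-32, -48, 36).
Using D: Σ has equation -32x - 48y + 36z = 312.
Solving the 3×3 linear system 11x - 10y + 2z = -127, -32x - 48y + 36z = 312, 4x - 4y - 2z = -64 (e.g. by elimination or Cramer's rule, determinant = 2480) gives (-9, 4, 6).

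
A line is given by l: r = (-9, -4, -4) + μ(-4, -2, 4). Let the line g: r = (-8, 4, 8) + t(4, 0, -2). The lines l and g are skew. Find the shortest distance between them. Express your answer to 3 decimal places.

Common perpendicular direction n = (-4, -2, 4) × (4, 0, -2) = (4, 8, 8).
With w = (-8, 4, 8) − (-9, -4, -4) = (1, 8, 12), w · n = 164.
Distance = |w · n| / |n| = |164| / √144 ≈ 13.667.

13.667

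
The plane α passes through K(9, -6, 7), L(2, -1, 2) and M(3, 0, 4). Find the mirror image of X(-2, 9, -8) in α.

(-12, 3, 0)

KL = (-7, 5, -5), KM = (-6, 6, -3); a normal to α is KL × KM = (15, 9, -12).
Using K: α has equation 15x + 9y - 12z = -3.
λ = (n·X − d)/|n|² = (147 − (-3))/450 = 1/3.
Reflection = X − 2λn = (-2, 9, -8) − (2/3)·(15, 9, -12) = (-12, 3, 0).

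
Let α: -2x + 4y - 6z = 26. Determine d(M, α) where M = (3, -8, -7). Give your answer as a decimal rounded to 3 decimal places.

2.940

n·M − d = (-2)·(3) + (4)·(-8) + (-6)·(-7) − 26 = -22; |n| = √56.
Distance = |-22| / √56 = 22/√56 ≈ 2.940.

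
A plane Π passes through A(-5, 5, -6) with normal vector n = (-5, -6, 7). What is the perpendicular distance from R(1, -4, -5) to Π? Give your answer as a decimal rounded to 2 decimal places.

Π: n·r = n·A gives -5x - 6y + 7z = -47.
n·R − d = (-5)·(1) + (-6)·(-4) + (7)·(-5) − (-47) = 31; |n| = √110.
Distance = |31| / √110 = 31/√110 ≈ 2.96.

2.96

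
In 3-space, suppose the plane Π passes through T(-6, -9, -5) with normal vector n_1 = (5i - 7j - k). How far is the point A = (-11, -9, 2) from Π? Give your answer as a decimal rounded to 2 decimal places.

Π: n_1·r = n_1·T gives 5x - 7y - z = 38.
n·A − d = (5)·(-11) + (-7)·(-9) + (-1)·(2) − 38 = -32; |n| = √75.
Distance = |-32| / √75 = 32/√75 ≈ 3.70.

3.70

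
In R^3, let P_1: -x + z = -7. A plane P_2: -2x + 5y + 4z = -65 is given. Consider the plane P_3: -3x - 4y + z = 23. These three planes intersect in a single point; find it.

Solving the 3×3 linear system -x + z = -7, -2x + 5y + 4z = -65, -3x - 4y + z = 23 (e.g. by elimination or Cramer's rule, determinant = 2) gives (-1, -7, -8).

(-1, -7, -8)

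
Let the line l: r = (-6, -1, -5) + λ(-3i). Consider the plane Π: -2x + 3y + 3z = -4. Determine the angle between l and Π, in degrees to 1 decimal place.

sin θ = |n·v| / (|n||v|) = |6| / (√22 · √9) = 0.42640.
θ ≈ 25.2°.

25.2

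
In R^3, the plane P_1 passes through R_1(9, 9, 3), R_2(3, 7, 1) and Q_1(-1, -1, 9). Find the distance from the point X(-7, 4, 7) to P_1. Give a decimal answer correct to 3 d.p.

5.165

R_1R_2 = (-6, -2, -2), R_1Q_1 = (-10, -10, 6); a normal to P_1 is R_1R_2 × R_1Q_1 = (-32, 56, 40).
Using R_1: P_1 has equation -32x + 56y + 40z = 336.
n·X − d = (-32)·(-7) + (56)·(4) + (40)·(7) − 336 = 392; |n| = √5760.
Distance = |392| / √5760 = 392/√5760 ≈ 5.165.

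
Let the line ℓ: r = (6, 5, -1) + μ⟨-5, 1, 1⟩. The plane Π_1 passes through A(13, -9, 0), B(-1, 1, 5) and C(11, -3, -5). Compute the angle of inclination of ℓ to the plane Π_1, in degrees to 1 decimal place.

22.3

AB = (-14, 10, 5), AC = (-2, 6, -5); a normal to Π_1 is AB × AC = (-80, -80, -64).
Using A: Π_1 has equation -80x - 80y - 64z = -320.
sin θ = |n·v| / (|n||v|) = |256| / (√16896 · √27) = 0.37902.
θ ≈ 22.3°.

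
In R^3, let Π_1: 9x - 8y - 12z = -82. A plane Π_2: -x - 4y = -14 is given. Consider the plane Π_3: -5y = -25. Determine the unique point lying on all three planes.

(-6, 5, -1)

Solving the 3×3 linear system 9x - 8y - 12z = -82, -x - 4y = -14, -5y = -25 (e.g. by elimination or Cramer's rule, determinant = -60) gives (-6, 5, -1).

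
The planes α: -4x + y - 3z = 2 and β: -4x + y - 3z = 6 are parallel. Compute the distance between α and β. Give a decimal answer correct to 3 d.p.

Same normal n = (-4, 1, -3) with |n| = √26; distance = |2 − 6| / |n| = 4/√26 ≈ 0.784.

0.784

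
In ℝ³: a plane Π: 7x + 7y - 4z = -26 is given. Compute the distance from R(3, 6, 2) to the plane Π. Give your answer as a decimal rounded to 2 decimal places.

7.59

n·R − d = (7)·(3) + (7)·(6) + (-4)·(2) − (-26) = 81; |n| = √114.
Distance = |81| / √114 = 81/√114 ≈ 7.59.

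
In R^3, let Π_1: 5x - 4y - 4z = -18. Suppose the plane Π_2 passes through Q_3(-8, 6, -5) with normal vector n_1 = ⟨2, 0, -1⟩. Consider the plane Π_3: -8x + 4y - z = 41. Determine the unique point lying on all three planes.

Π_2: n_1·r = n_1·Q_3 gives 2x - z = -11.
Solving the 3×3 linear system 5x - 4y - 4z = -18, 2x - z = -11, -8x + 4y - z = 41 (e.g. by elimination or Cramer's rule, determinant = -52) gives (-6, -2, -1).

(-6, -2, -1)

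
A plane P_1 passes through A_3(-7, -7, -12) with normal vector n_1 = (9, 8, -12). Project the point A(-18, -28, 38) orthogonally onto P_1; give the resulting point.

(9, -4, 2)

P_1: n_1·r = n_1·A_3 gives 9x + 8y - 12z = 25.
Foot = A − λn with λ = (n·A − d)/|n|² = (-842 − 25)/289 = -3.
Foot = (-18, -28, 38) − (-3)·(9, 8, -12) = (9, -4, 2).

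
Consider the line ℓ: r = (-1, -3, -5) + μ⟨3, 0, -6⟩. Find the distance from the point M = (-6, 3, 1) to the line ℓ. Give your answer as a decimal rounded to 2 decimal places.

Taking (-1, -3, -5) on ℓ with direction v = (3, 0, -6): w = M − (-1, -3, -5) = (-5, 6, 6), and w × v = (-36, -12, -18).
Distance = |w × v| / |v| = √1764 / √45 ≈ 6.26.

6.26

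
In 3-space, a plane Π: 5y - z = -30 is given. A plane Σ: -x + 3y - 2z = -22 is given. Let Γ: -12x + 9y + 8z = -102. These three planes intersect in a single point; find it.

Solving the 3×3 linear system 5y - z = -30, -x + 3y - 2z = -22, -12x + 9y + 8z = -102 (e.g. by elimination or Cramer's rule, determinant = 133) gives (4, -6, 0).

(4, -6, 0)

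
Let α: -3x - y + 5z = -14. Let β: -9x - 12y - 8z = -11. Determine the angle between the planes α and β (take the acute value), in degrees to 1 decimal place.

cos θ = |n₁·n₂| / (|n₁||n₂|) = |-1| / (√35 · √289).
θ = arccos(0.00994) ≈ 89.4°.

89.4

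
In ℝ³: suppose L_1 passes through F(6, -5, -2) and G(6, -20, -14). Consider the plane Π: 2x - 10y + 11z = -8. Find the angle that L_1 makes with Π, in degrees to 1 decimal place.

3.6

A direction vector for L_1 is G − F = (0, -15, -12).
sin θ = |n·v| / (|n||v|) = |18| / (√225 · √369) = 0.06247.
θ ≈ 3.6°.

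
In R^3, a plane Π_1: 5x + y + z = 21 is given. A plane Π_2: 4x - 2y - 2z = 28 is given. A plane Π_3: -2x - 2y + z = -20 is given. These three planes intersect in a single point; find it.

Solving the 3×3 linear system 5x + y + z = 21, 4x - 2y - 2z = 28, -2x - 2y + z = -20 (e.g. by elimination or Cramer's rule, determinant = -42) gives (5, 2, -6).

(5, 2, -6)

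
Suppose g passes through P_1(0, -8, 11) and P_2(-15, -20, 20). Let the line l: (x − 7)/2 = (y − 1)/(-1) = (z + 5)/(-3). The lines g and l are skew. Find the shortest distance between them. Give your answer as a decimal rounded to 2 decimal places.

8.44

A direction vector for g is P_2 − P_1 = (-15, -12, 9).
l has direction (2, -1, -3) through (7, 1, -5).
Common perpendicular direction n = (-15, -12, 9) × (2, -1, -3) = (45, -27, 39).
With w = (7, 1, -5) − (0, -8, 11) = (7, 9, -16), w · n = -552.
Distance = |w · n| / |n| = |-552| / √4275 ≈ 8.44.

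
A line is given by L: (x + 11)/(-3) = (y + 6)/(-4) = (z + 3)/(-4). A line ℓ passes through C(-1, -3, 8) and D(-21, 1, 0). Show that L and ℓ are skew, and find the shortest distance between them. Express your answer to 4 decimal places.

3.0870

L has direction (-3, -4, -4) through (-11, -6, -3).
A direction vector for ℓ is D − C = (-20, 4, -8).
Common perpendicular direction n = (-3, -4, -4) × (-20, 4, -8) = (48, 56, -92).
With w = (-1, -3, 8) − (-11, -6, -3) = (10, 3, 11), w · n = -364.
Since n ≠ 0 the lines are not parallel, and w · n = -364 ≠ 0 so they do not intersect; hence they are skew.
Distance = |w · n| / |n| = |-364| / √13904 ≈ 3.0870.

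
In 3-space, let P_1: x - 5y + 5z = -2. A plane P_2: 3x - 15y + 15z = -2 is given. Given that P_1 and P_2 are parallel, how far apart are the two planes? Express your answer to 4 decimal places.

0.1867

Rescale P_2 by 1/3: x - 5y + 5z = -2/3. Then distance = |-2 − (-2/3)| / √51 ≈ 0.1867.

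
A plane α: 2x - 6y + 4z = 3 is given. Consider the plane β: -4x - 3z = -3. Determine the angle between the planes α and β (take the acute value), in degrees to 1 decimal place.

57.7

cos θ = |n₁·n₂| / (|n₁||n₂|) = |-20| / (√56 · √25).
θ = arccos(0.53452) ≈ 57.7°.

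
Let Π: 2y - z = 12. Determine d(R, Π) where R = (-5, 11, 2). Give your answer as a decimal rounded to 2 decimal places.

3.58

n·R − d = (0)·(-5) + (2)·(11) + (-1)·(2) − 12 = 8; |n| = √5.
Distance = |8| / √5 = 8/√5 ≈ 3.58.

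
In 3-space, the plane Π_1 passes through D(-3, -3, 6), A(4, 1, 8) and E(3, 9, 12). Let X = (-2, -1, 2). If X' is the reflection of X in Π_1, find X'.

(-2, -5, 10)

DA = (7, 4, 2), DE = (6, 12, 6); a normal to Π_1 is DA × DE = (0, -30, 60).
Using D: Π_1 has equation -30y + 60z = 450.
λ = (n·X − d)/|n|² = (150 − 450)/4500 = -1/15.
Reflection = X − 2λn = (-2, -1, 2) − (-2/15)·(0, -30, 60) = (-2, -5, 10).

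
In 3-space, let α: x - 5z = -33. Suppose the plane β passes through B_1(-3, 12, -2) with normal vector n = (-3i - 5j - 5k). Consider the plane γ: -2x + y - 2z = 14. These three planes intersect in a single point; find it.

β: n·r = n·B_1 gives -3x - 5y - 5z = -41.
Solving the 3×3 linear system x - 5z = -33, -3x - 5y - 5z = -41, -2x + y - 2z = 14 (e.g. by elimination or Cramer's rule, determinant = 80) gives (-8, 8, 5).

(-8, 8, 5)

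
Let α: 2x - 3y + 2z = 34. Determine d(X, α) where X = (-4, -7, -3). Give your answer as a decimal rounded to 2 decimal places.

6.55

n·X − d = (2)·(-4) + (-3)·(-7) + (2)·(-3) − 34 = -27; |n| = √17.
Distance = |-27| / √17 = 27/√17 ≈ 6.55.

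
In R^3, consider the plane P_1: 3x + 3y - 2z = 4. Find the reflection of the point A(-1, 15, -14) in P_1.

λ = (n·A − d)/|n|² = (70 − 4)/22 = 3.
Reflection = A − 2λn = (-1, 15, -14) − 6·(3, 3, -2) = (-19, -3, -2).

(-19, -3, -2)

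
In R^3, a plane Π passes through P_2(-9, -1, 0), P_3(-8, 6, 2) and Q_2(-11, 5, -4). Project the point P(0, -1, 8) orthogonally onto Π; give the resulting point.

P_2P_3 = (1, 7, 2), P_2Q_2 = (-2, 6, -4); a normal to Π is P_2P_3 × P_2Q_2 = (-40, 0, 20).
Using P_2: Π has equation -40x + 20z = 360.
Foot = P − λn with λ = (n·P − d)/|n|² = (160 − 360)/2000 = -1/10.
Foot = (0, -1, 8) − (-1/10)·(-40, 0, 20) = (-4, -1, 10).

(-4, -1, 10)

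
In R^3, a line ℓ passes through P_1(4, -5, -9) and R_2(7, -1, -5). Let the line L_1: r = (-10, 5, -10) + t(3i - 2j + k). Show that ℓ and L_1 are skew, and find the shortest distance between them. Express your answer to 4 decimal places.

A direction vector for ℓ is R_2 − P_1 = (3, 4, 4).
Common perpendicular direction n = (3, 4, 4) × (3, -2, 1) = (12, 9, -18).
With w = (-10, 5, -10) − (4, -5, -9) = (-14, 10, -1), w · n = -60.
Since n ≠ 0 the lines are not parallel, and w · n = -60 ≠ 0 so they do not intersect; hence they are skew.
Distance = |w · n| / |n| = |-60| / √549 ≈ 2.5607.

2.5607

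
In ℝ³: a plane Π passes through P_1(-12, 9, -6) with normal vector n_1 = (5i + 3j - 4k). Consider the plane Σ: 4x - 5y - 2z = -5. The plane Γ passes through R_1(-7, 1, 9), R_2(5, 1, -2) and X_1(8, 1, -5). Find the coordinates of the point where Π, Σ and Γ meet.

Π: n_1·r = n_1·P_1 gives 5x + 3y - 4z = -9.
R_1R_2 = (12, 0, -11), R_1X_1 = (15, 0, -14); a normal to Γ is R_1R_2 × R_1X_1 = (0, 3, 0).
Using R_1: Γ has equation 3y = 3.
Solving the 3×3 linear system 5x + 3y - 4z = -9, 4x - 5y - 2z = -5, 3y = 3 (e.g. by elimination or Cramer's rule, determinant = -18) gives (4, 1, 8).

(4, 1, 8)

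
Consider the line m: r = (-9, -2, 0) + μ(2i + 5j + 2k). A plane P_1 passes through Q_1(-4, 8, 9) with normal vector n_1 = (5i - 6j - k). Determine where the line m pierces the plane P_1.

P_1: n_1·r = n_1·Q_1 gives 5x - 6y - z = -77.
Substitute r = (-9, -2, 0) + t(2, 5, 2) into the plane: -33 + (-22)t = -77, so t = 2.
Intersection: (-9, -2, 0) + 2·(2, 5, 2) = (-5, 8, 4).

(-5, 8, 4)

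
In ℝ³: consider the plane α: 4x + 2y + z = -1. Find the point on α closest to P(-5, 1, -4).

(-1, 3, -3)

Foot = P − λn with λ = (n·P − d)/|n|² = (-22 − (-1))/21 = -1.
Foot = (-5, 1, -4) − (-1)·(4, 2, 1) = (-1, 3, -3).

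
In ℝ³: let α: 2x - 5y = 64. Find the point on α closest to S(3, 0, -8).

(7, -10, -8)

Foot = S − λn with λ = (n·S − d)/|n|² = (6 − 64)/29 = -2.
Foot = (3, 0, -8) − (-2)·(2, -5, 0) = (7, -10, -8).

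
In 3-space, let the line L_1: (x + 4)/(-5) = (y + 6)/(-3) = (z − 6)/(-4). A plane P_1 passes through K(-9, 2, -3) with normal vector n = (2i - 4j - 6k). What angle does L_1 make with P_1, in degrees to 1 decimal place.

L_1 has direction (-5, -3, -4) through (-4, -6, 6).
P_1: n·r = n·K gives 2x - 4y - 6z = -8.
sin θ = |n·v| / (|n||v|) = |26| / (√56 · √50) = 0.49135.
θ ≈ 29.4°.

29.4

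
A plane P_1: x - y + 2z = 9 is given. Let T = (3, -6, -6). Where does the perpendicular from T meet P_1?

Foot = T − λn with λ = (n·T − d)/|n|² = (-3 − 9)/6 = -2.
Foot = (3, -6, -6) − (-2)·(1, -1, 2) = (5, -8, -2).

(5, -8, -2)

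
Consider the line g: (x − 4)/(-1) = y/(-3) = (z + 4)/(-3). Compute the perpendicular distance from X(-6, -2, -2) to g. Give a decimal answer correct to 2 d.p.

g has direction (-1, -3, -3) through (4, 0, -4).
Taking (4, 0, -4) on g with direction v = (-1, -3, -3): w = X − (4, 0, -4) = (-10, -2, 2), and w × v = (12, -32, 28).
Distance = |w × v| / |v| = √1952 / √19 ≈ 10.14.

10.14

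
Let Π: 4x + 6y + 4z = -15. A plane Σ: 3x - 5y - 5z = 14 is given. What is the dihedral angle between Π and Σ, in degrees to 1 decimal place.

53.1

cos θ = |n₁·n₂| / (|n₁||n₂|) = |-38| / (√68 · √59).
θ = arccos(0.59993) ≈ 53.1°.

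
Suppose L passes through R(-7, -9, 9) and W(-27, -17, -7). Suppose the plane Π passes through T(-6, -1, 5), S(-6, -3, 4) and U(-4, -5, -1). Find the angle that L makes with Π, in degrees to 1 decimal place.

A direction vector for L is W − R = (-20, -8, -16).
TS = (0, -2, -1), TU = (2, -4, -6); a normal to Π is TS × TU = (8, -2, 4).
Using T: Π has equation 8x - 2y + 4z = -26.
sin θ = |n·v| / (|n||v|) = |-208| / (√84 · √720) = 0.84578.
θ ≈ 57.8°.

57.8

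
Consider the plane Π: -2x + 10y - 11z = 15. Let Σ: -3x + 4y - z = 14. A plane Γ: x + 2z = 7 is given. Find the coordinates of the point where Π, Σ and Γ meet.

(1, 5, 3)

Solving the 3×3 linear system -2x + 10y - 11z = 15, -3x + 4y - z = 14, x + 2z = 7 (e.g. by elimination or Cramer's rule, determinant = 78) gives (1, 5, 3).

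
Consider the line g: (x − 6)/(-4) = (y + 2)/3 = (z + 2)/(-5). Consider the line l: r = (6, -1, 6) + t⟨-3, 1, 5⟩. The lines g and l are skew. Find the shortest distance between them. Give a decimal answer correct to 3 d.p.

g has direction (-4, 3, -5) through (6, -2, -2).
Common perpendicular direction n = (-4, 3, -5) × (-3, 1, 5) = (20, 35, 5).
With w = (6, -1, 6) − (6, -2, -2) = (0, 1, 8), w · n = 75.
Distance = |w · n| / |n| = |75| / √1650 ≈ 1.846.

1.846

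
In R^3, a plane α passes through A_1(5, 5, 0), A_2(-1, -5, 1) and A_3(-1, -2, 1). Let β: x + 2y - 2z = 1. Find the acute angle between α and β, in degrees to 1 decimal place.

52.9

A_1A_2 = (-6, -10, 1), A_1A_3 = (-6, -7, 1); a normal to α is A_1A_2 × A_1A_3 = (-3, 0, -18).
Using A_1: α has equation -3x - 18z = -15.
cos θ = |n₁·n₂| / (|n₁||n₂|) = |33| / (√333 · √9).
θ = arccos(0.60280) ≈ 52.9°.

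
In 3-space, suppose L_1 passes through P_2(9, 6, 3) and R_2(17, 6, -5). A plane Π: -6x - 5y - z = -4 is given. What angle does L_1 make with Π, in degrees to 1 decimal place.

A direction vector for L_1 is R_2 − P_2 = (8, 0, -8).
sin θ = |n·v| / (|n||v|) = |-40| / (√62 · √128) = 0.44901.
θ ≈ 26.7°.

26.7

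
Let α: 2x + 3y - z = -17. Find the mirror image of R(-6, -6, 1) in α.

(-2, 0, -1)

λ = (n·R − d)/|n|² = (-31 − (-17))/14 = -1.
Reflection = R − 2λn = (-6, -6, 1) − (-2)·(2, 3, -1) = (-2, 0, -1).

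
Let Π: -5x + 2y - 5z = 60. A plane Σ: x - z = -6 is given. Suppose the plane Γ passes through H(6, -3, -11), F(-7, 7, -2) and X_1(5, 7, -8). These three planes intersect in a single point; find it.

(-8, 5, -2)

HF = (-13, 10, 9), HX_1 = (-1, 10, 3); a normal to Γ is HF × HX_1 = (-60, 30, -120).
Using H: Γ has equation -60x + 30y - 120z = 870.
Solving the 3×3 linear system -5x + 2y - 5z = 60, x - z = -6, -60x + 30y - 120z = 870 (e.g. by elimination or Cramer's rule, determinant = 60) gives (-8, 5, -2).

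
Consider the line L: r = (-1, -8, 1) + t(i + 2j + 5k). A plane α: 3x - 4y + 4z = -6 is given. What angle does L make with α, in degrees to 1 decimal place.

sin θ = |n·v| / (|n||v|) = |15| / (√41 · √30) = 0.42770.
θ ≈ 25.3°.

25.3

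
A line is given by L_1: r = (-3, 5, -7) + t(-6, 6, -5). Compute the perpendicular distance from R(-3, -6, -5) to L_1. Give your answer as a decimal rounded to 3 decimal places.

Taking (-3, 5, -7) on L_1 with direction v = (-6, 6, -5): w = R − (-3, 5, -7) = (0, -11, 2), and w × v = (43, -12, -66).
Distance = |w × v| / |v| = √6349 / √97 ≈ 8.090.

8.090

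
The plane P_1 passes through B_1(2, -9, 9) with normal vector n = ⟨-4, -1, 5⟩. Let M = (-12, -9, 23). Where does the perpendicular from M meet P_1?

(0, -6, 8)

P_1: n·r = n·B_1 gives -4x - y + 5z = 46.
Foot = M − λn with λ = (n·M − d)/|n|² = (172 − 46)/42 = 3.
Foot = (-12, -9, 23) − 3·(-4, -1, 5) = (0, -6, 8).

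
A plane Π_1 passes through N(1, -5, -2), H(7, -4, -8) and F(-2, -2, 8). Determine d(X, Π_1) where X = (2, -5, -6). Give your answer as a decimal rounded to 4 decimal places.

1.0243

NH = (6, 1, -6), NF = (-3, 3, 10); a normal to Π_1 is NH × NF = (28, -42, 21).
Using N: Π_1 has equation 28x - 42y + 21z = 196.
n·X − d = (28)·(2) + (-42)·(-5) + (21)·(-6) − 196 = -56; |n| = √2989.
Distance = |-56| / √2989 = 56/√2989 ≈ 1.0243.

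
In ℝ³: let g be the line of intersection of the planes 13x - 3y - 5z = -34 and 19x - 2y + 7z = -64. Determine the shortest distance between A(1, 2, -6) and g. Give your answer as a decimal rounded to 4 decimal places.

Direction of g: (13, -3, -5) × (19, -2, 7) = (-31, -186, 31).
A point on g: solving the two plane equations with x = -2 gives (-2, 6, -2).
Taking (-2, 6, -2) on g with direction v = (-31, -186, 31): w = A − (-2, 6, -2) = (3, -4, -4), and w × v = (-868, 31, -682).
Distance = |w × v| / |v| = √1219509 / √36518 ≈ 5.7788.

5.7788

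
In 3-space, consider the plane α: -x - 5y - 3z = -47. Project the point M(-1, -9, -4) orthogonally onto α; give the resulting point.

Foot = M − λn with λ = (n·M − d)/|n|² = (58 − (-47))/35 = 3.
Foot = (-1, -9, -4) − 3·(-1, -5, -3) = (2, 6, 5).

(2, 6, 5)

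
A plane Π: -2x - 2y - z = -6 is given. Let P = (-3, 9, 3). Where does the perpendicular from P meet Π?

Foot = P − λn with λ = (n·P − d)/|n|² = (-15 − (-6))/9 = -1.
Foot = (-3, 9, 3) − (-1)·(-2, -2, -1) = (-5, 7, 2).

(-5, 7, 2)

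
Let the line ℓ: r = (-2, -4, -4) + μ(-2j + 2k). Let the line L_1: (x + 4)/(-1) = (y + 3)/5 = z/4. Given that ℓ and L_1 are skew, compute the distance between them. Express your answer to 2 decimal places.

1.43

L_1 has direction (-1, 5, 4) through (-4, -3, 0).
Common perpendicular direction n = (0, -2, 2) × (-1, 5, 4) = (-18, -2, -2).
With w = (-4, -3, 0) − (-2, -4, -4) = (-2, 1, 4), w · n = 26.
Distance = |w · n| / |n| = |26| / √332 ≈ 1.43.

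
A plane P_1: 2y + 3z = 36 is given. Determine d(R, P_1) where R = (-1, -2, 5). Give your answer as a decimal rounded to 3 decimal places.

n·R − d = (0)·(-1) + (2)·(-2) + (3)·(5) − 36 = -25; |n| = √13.
Distance = |-25| / √13 = 25/√13 ≈ 6.934.

6.934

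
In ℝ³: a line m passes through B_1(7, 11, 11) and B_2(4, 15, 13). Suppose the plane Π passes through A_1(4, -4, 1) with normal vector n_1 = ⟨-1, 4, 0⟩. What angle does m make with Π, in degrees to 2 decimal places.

58.84

A direction vector for m is B_2 − B_1 = (-3, 4, 2).
Π: n_1·r = n_1·A_1 gives -x + 4y = -20.
sin θ = |n·v| / (|n||v|) = |19| / (√17 · √29) = 0.85572.
θ ≈ 58.84°.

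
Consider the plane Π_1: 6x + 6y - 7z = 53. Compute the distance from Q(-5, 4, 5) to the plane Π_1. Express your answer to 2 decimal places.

8.55

n·Q − d = (6)·(-5) + (6)·(4) + (-7)·(5) − 53 = -94; |n| = √121.
Distance = |-94| / √121 = 94/√121 ≈ 8.55.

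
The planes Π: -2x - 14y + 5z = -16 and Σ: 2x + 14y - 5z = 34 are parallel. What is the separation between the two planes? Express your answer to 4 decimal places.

1.2000

Rescale Σ by 1/(-1): -2x - 14y + 5z = -34. Then distance = |-16 − (-34)| / √225 ≈ 1.2000.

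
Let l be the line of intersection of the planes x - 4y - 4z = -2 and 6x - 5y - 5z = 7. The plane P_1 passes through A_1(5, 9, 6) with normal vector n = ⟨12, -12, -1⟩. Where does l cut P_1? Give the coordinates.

Direction of l: (1, -4, -4) × (6, -5, -5) = (0, -19, 19).
A point on l: solving the two plane equations with y = 9 gives (2, 9, -8).
P_1: n·r = n·A_1 gives 12x - 12y - z = -54.
Substitute r = (2, 9, -8) + t(0, -19, 19) into the plane: -76 + 209t = -54, so t = 2/19.
Intersection: (2, 9, -8) + (2/19)·(0, -19, 19) = (2, 7, -6).

(2, 7, -6)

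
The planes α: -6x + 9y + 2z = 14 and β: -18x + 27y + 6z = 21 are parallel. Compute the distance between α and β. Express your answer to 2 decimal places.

0.64

Rescale β by 1/3: -6x + 9y + 2z = 7. Then distance = |14 − 7| / √121 ≈ 0.64.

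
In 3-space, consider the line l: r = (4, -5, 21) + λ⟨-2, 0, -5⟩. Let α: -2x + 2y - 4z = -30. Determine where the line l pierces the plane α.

(-2, -5, 6)

Substitute r = (4, -5, 21) + t(-2, 0, -5) into the plane: -102 + 24t = -30, so t = 3.
Intersection: (4, -5, 21) + 3·(-2, 0, -5) = (-2, -5, 6).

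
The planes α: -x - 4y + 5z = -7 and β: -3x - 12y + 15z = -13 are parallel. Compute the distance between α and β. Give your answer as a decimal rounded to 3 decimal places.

Rescale β by 1/3: -x - 4y + 5z = -13/3. Then distance = |-7 − (-13/3)| / √42 ≈ 0.411.

0.411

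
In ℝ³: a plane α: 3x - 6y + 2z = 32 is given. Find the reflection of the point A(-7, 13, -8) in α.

(11, -23, 4)

λ = (n·A − d)/|n|² = (-115 − 32)/49 = -3.
Reflection = A − 2λn = (-7, 13, -8) − (-6)·(3, -6, 2) = (11, -23, 4).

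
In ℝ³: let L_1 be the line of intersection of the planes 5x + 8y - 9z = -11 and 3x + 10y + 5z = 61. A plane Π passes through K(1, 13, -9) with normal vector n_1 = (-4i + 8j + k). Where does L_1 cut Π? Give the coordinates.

(-8, 7, 3)

Direction of L_1: (5, 8, -9) × (3, 10, 5) = (130, -52, 26).
A point on L_1: solving the two plane equations with x = -28 gives (-28, 15, -1).
Π: n_1·r = n_1·K gives -4x + 8y + z = 91.
Substitute r = (-28, 15, -1) + t(130, -52, 26) into the plane: 231 + (-910)t = 91, so t = 2/13.
Intersection: (-28, 15, -1) + (2/13)·(130, -52, 26) = (-8, 7, 3).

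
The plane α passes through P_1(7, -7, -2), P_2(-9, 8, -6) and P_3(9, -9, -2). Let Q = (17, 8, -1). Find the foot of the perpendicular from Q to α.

(5, -4, 2)

P_1P_2 = (-16, 15, -4), P_1P_3 = (2, -2, 0); a normal to α is P_1P_2 × P_1P_3 = (-8, -8, 2).
Using P_1: α has equation -8x - 8y + 2z = -4.
Foot = Q − λn with λ = (n·Q − d)/|n|² = (-202 − (-4))/132 = -3/2.
Foot = (17, 8, -1) − (-3/2)·(-8, -8, 2) = (5, -4, 2).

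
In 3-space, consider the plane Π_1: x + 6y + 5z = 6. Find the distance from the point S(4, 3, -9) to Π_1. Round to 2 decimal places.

3.68

n·S − d = (1)·(4) + (6)·(3) + (5)·(-9) − 6 = -29; |n| = √62.
Distance = |-29| / √62 = 29/√62 ≈ 3.68.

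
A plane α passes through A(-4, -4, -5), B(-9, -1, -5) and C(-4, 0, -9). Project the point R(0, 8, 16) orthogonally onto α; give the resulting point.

AB = (-5, 3, 0), AC = (0, 4, -4); a normal to α is AB × AC = (-12, -20, -20).
Using A: α has equation -12x - 20y - 20z = 228.
Foot = R − λn with λ = (n·R − d)/|n|² = (-480 − 228)/944 = -3/4.
Foot = (0, 8, 16) − (-3/4)·(-12, -20, -20) = (-9, -7, 1).

(-9, -7, 1)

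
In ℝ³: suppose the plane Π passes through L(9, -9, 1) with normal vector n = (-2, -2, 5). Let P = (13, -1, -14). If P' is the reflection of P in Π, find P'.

Π: n·r = n·L gives -2x - 2y + 5z = 5.
λ = (n·P − d)/|n|² = (-94 − 5)/33 = -3.
Reflection = P − 2λn = (13, -1, -14) − (-6)·(-2, -2, 5) = (1, -13, 16).

(1, -13, 16)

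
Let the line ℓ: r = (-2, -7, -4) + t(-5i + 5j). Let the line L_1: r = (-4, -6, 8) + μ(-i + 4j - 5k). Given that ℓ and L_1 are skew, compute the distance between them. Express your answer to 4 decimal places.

4.0359

Common perpendicular direction n = (-5, 5, 0) × (-1, 4, -5) = (-25, -25, -15).
With w = (-4, -6, 8) − (-2, -7, -4) = (-2, 1, 12), w · n = -155.
Distance = |w · n| / |n| = |-155| / √1475 ≈ 4.0359.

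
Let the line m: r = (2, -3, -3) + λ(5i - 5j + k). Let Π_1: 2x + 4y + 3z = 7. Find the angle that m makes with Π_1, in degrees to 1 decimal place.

sin θ = |n·v| / (|n||v|) = |-7| / (√29 · √51) = 0.18202.
θ ≈ 10.5°.

10.5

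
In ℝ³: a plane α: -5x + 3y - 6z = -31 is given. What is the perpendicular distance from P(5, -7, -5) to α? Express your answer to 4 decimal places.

1.7928

n·P − d = (-5)·(5) + (3)·(-7) + (-6)·(-5) − (-31) = 15; |n| = √70.
Distance = |15| / √70 = 15/√70 ≈ 1.7928.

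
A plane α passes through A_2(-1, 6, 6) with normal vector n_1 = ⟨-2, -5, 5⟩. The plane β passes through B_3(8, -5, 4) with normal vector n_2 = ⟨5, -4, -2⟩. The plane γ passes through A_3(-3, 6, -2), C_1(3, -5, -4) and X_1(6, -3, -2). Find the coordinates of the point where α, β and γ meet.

α: n_1·r = n_1·A_2 gives -2x - 5y + 5z = 2.
β: n_2·r = n_2·B_3 gives 5x - 4y - 2z = 52.
A_3C_1 = (6, -11, -2), A_3X_1 = (9, -9, 0); a normal to γ is A_3C_1 × A_3X_1 = (-18, -18, 45).
Using A_3: γ has equation -18x - 18y + 45z = -144.
Solving the 3×3 linear system -2x - 5y + 5z = 2, 5x - 4y - 2z = 52, -18x - 18y + 45z = -144 (e.g. by elimination or Cramer's rule, determinant = 567) gives (4, -6, -4).

(4, -6, -4)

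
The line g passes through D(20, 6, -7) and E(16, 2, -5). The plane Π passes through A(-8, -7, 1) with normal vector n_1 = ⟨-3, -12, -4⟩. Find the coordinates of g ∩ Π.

(4, -10, 1)

A direction vector for g is E − D = (-4, -4, 2).
Π: n_1·r = n_1·A gives -3x - 12y - 4z = 104.
Substitute r = (20, 6, -7) + t(-4, -4, 2) into the plane: -104 + 52t = 104, so t = 4.
Intersection: (20, 6, -7) + 4·(-4, -4, 2) = (4, -10, 1).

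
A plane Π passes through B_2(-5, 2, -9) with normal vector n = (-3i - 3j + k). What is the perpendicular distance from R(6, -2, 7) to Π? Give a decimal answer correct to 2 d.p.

1.15

Π: n·r = n·B_2 gives -3x - 3y + z = 0.
n·R − d = (-3)·(6) + (-3)·(-2) + (1)·(7) − 0 = -5; |n| = √19.
Distance = |-5| / √19 = 5/√19 ≈ 1.15.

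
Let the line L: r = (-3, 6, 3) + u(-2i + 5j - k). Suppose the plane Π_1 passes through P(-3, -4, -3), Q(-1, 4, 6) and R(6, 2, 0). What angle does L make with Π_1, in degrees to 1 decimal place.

PQ = (2, 8, 9), PR = (9, 6, 3); a normal to Π_1 is PQ × PR = (-30, 75, -60).
Using P: Π_1 has equation -30x + 75y - 60z = -30.
sin θ = |n·v| / (|n||v|) = |495| / (√10125 · √30) = 0.89815.
θ ≈ 63.9°.

63.9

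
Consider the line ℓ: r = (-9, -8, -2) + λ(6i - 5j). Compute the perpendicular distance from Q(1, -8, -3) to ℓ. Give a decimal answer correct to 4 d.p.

Taking (-9, -8, -2) on ℓ with direction v = (6, -5, 0): w = Q − (-9, -8, -2) = (10, 0, -1), and w × v = (-5, -6, -50).
Distance = |w × v| / |v| = √2561 / √61 ≈ 6.4795.

6.4795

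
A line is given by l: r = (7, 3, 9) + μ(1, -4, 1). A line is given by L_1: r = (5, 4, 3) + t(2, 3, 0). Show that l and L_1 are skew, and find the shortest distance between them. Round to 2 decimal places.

5.01

Common perpendicular direction n = (1, -4, 1) × (2, 3, 0) = (-3, 2, 11).
With w = (5, 4, 3) − (7, 3, 9) = (-2, 1, -6), w · n = -58.
Since n ≠ 0 the lines are not parallel, and w · n = -58 ≠ 0 so they do not intersect; hence they are skew.
Distance = |w · n| / |n| = |-58| / √134 ≈ 5.01.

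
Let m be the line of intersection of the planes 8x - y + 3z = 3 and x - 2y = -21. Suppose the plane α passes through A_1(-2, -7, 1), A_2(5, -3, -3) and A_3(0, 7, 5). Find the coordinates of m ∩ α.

(-1, 10, 7)

Direction of m: (8, -1, 3) × (1, -2, 0) = (6, 3, -15).
A point on m: solving the two plane equations with x = -9 gives (-9, 6, 27).
A_1A_2 = (7, 4, -4), A_1A_3 = (2, 14, 4); a normal to α is A_1A_2 × A_1A_3 = (72, -36, 90).
Using A_1: α has equation 72x - 36y + 90z = 198.
Substitute r = (-9, 6, 27) + t(6, 3, -15) into the plane: 1566 + (-1026)t = 198, so t = 4/3.
Intersection: (-9, 6, 27) + (4/3)·(6, 3, -15) = (-1, 10, 7).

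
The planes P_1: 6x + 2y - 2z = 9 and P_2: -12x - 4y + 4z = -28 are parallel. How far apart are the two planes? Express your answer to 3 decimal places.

Rescale P_2 by 1/(-2): 6x + 2y - 2z = 14. Then distance = |9 − 14| / √44 ≈ 0.754.

0.754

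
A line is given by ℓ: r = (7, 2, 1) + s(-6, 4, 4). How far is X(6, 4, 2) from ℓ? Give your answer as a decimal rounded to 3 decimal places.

1.111

Taking (7, 2, 1) on ℓ with direction v = (-6, 4, 4): w = X − (7, 2, 1) = (-1, 2, 1), and w × v = (4, -2, 8).
Distance = |w × v| / |v| = √84 / √68 ≈ 1.111.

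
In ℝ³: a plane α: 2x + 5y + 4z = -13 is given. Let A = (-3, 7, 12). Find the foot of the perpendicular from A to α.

(-7, -3, 4)

Foot = A − λn with λ = (n·A − d)/|n|² = (77 − (-13))/45 = 2.
Foot = (-3, 7, 12) − 2·(2, 5, 4) = (-7, -3, 4).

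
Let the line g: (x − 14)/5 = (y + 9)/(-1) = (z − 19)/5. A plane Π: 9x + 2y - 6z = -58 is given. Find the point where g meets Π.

g has direction (5, -1, 5) through (14, -9, 19).
Substitute r = (14, -9, 19) + t(5, -1, 5) into the plane: -6 + 13t = -58, so t = -4.
Intersection: (14, -9, 19) + (-4)·(5, -1, 5) = (-6, -5, -1).

(-6, -5, -1)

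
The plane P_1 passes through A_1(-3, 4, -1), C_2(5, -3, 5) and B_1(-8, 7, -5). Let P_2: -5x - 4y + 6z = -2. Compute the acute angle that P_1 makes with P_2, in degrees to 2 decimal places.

19.60

A_1C_2 = (8, -7, 6), A_1B_1 = (-5, 3, -4); a normal to P_1 is A_1C_2 × A_1B_1 = (10, 2, -11).
Using A_1: P_1 has equation 10x + 2y - 11z = -11.
cos θ = |n₁·n₂| / (|n₁||n₂|) = |-124| / (√225 · √77).
θ = arccos(0.94207) ≈ 19.60°.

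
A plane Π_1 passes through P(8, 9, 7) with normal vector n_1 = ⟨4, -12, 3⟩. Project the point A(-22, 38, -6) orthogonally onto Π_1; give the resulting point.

Π_1: n_1·r = n_1·P gives 4x - 12y + 3z = -55.
Foot = A − λn with λ = (n·A − d)/|n|² = (-562 − (-55))/169 = -3.
Foot = (-22, 38, -6) − (-3)·(4, -12, 3) = (-10, 2, 3).

(-10, 2, 3)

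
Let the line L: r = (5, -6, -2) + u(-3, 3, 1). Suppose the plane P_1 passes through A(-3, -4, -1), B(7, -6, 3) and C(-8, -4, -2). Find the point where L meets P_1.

AB = (10, -2, 4), AC = (-5, 0, -1); a normal to P_1 is AB × AC = (2, -10, -10).
Using A: P_1 has equation 2x - 10y - 10z = 44.
Substitute r = (5, -6, -2) + t(-3, 3, 1) into the plane: 90 + (-46)t = 44, so t = 1.
Intersection: (5, -6, -2) + 1·(-3, 3, 1) = (2, -3, -1).

(2, -3, -1)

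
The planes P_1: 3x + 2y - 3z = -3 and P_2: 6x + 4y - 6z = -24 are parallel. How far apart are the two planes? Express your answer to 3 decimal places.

1.919

Rescale P_2 by 1/2: 3x + 2y - 3z = -12. Then distance = |-3 − (-12)| / √22 ≈ 1.919.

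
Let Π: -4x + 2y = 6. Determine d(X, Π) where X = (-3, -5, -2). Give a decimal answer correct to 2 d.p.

0.89

n·X − d = (-4)·(-3) + (2)·(-5) + (0)·(-2) − 6 = -4; |n| = √20.
Distance = |-4| / √20 = 4/√20 ≈ 0.89.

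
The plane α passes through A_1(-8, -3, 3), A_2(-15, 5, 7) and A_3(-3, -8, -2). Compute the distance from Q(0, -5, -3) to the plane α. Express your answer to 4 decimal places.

A_1A_2 = (-7, 8, 4), A_1A_3 = (5, -5, -5); a normal to α is A_1A_2 × A_1A_3 = (-20, -15, -5).
Using A_1: α has equation -20x - 15y - 5z = 190.
n·Q − d = (-20)·(0) + (-15)·(-5) + (-5)·(-3) − 190 = -100; |n| = √650.
Distance = |-100| / √650 = 100/√650 ≈ 3.9223.

3.9223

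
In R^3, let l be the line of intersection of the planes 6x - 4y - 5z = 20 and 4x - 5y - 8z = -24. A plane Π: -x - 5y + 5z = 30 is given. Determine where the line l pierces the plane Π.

Direction of l: (6, -4, -5) × (4, -5, -8) = (7, 28, -14).
A point on l: solving the two plane equations with x = 8 gives (8, -8, 12).
Substitute r = (8, -8, 12) + t(7, 28, -14) into the plane: 92 + (-217)t = 30, so t = 2/7.
Intersection: (8, -8, 12) + (2/7)·(7, 28, -14) = (10, 0, 8).

(10, 0, 8)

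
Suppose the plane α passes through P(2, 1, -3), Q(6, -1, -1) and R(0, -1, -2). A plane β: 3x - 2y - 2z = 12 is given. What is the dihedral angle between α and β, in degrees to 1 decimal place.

40.0

PQ = (4, -2, 2), PR = (-2, -2, 1); a normal to α is PQ × PR = (2, -8, -12).
Using P: α has equation 2x - 8y - 12z = 32.
cos θ = |n₁·n₂| / (|n₁||n₂|) = |46| / (√212 · √17).
θ = arccos(0.76624) ≈ 40.0°.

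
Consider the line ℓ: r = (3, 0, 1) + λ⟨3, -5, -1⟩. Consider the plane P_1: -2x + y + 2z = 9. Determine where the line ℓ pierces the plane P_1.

(0, 5, 2)

Substitute r = (3, 0, 1) + t(3, -5, -1) into the plane: -4 + (-13)t = 9, so t = -1.
Intersection: (3, 0, 1) + (-1)·(3, -5, -1) = (0, 5, 2).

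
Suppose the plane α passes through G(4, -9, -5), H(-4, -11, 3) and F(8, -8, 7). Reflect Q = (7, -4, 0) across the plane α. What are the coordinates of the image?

(9, -12, 0)

GH = (-8, -2, 8), GF = (4, 1, 12); a normal to α is GH × GF = (-32, 128, 0).
Using G: α has equation -32x + 128y = -1280.
λ = (n·Q − d)/|n|² = (-736 − (-1280))/17408 = 1/32.
Reflection = Q − 2λn = (7, -4, 0) − (1/16)·(-32, 128, 0) = (9, -12, 0).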